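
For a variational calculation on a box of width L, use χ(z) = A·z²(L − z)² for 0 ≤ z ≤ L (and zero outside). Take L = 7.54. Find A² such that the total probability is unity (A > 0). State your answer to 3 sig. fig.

A^2 ≈ 0.00000800

Require ∫ |χ|² dz = 1 over the whole domain.
Expanding the polynomial and integrating term by term, with χ = A·z²(L − z)², the integral evaluates to A²·[L^9/630].
With L = 7.54: A² = 0.000007998 and A = 0.002828.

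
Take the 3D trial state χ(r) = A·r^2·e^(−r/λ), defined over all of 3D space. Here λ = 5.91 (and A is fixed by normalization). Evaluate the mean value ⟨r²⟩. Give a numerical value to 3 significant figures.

⟨r^2⟩ ≈ 489

The expectation value is the |χ|²-weighted average of r^2: ∫ r^2|χ|² 4πr² dr.
Using ∫₀^∞ rⁿ e^(−αr) dr = n!/αⁿ⁺¹, the ratio of the moment integral to the normalization integral gives ⟨r²⟩ = 14·λ^2.
With λ = 5.91, ⟨r^2⟩ = 489.0.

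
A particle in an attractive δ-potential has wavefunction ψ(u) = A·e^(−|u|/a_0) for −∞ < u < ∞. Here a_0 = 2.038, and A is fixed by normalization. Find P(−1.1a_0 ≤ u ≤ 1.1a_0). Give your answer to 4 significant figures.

|ψ|² is the probability density, so P = ∫_{−1.1a_0}^{1.1a_0} |ψ|² du.
With A² fixed by ∫|ψ|² = 1, i.e. A² = (a_0)^(−1), substitute and integrate.
Both integrals are even about u = 0, so only the u ≥ 0 halves are needed (the factors of 2 cancel). Substituting t = u/a_0, A² and the length scale cancel in the ratio: P = ∫_{0}^{1.1} e^(-2·t) dt / ∫_{0}^{∞} e^(-2·t) dt.
With ∫ e^(-2·t) dt = -e^(-2·t)/2 + C, the region integral is 1/2 - e^(-11/5)/2 and the full one is 1/2.
The result is P = 0.88920.

P ≈ 0.8892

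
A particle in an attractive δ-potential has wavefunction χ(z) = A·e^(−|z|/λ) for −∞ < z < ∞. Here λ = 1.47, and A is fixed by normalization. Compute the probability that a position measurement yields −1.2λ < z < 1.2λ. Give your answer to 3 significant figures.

|χ|² is the probability density, so P = ∫_{−1.2λ}^{1.2λ} |χ|² dz.
The normalization integral ∫|χ|²dz over the whole domain equals λ·A², and A² cancels in the ratio.
Both integrals are even about z = 0, so only the z ≥ 0 halves are needed (the factors of 2 cancel). In terms of u = z/λ (A² and the length scale cancel between numerator and denominator), P = [∫_{0}^{1.2} e^(-2·u) du] / [∫_{0}^{∞} e^(-2·u) du].
Using ∫ e^(-2·u) du = -e^(-2·u)/2, the numerator is 1/2 - e^(-12/5)/2 and the denominator is 1/2.
This works out to P = 0.9093.

P ≈ 0.909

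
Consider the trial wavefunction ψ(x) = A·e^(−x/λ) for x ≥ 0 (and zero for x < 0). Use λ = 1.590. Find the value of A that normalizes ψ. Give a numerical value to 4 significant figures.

Require ∫ |ψ|² dx = 1 over the whole domain.
Using ∫₀^∞ xⁿ e^(−αx) dx = n!/αⁿ⁺¹, the integral (without the A² prefactor) comes out to λ/2.
Hence A² = 1/[λ/2].
Substituting λ = 1.590 gives A² = 1.2579, so A = 1.1215.

A ≈ 1.122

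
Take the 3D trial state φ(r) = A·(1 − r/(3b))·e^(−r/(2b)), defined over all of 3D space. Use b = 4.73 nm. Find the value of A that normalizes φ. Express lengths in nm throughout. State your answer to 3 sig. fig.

A ≈ 0.0336 nm^(-3/2)

We need A² ∫|f|² 4πr² dr = 1, taking the integral from 0 to ∞.
(Spherical symmetry: dV = 4πr² dr.)
With φ = A·(1 − r/(3b))·e^(−r/(2b)), the integral evaluates to A²·[8·π·b^3/3].
Setting this equal to 1 gives A² = 1/(8·π·b^3/3).
With b = 4.73: A² = 0.001128 and A = 0.03359.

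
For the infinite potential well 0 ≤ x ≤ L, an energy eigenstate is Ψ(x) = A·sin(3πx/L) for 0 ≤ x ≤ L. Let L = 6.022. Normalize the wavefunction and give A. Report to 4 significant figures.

A ≈ 0.5763

The normalization condition is ∫|Ψ|² dx = 1 from 0 to L.
Using sin²θ = (1 − cos 2θ)/2, ∫|Ψ|² dx = A²·(L/2).
Hence A² = 1/[L/2].
With L = 6.022: A² = 0.33212 and A = 0.57629.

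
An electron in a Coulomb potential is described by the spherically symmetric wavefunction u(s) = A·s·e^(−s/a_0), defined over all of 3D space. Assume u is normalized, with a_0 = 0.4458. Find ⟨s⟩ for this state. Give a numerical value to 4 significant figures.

By definition ⟨s⟩ = ∫ s |u(s)|² 4πs² ds.
Since the A² factors cancel between numerator and denominator, ⟨s⟩ = 5·a_0/2.
With a_0 = 0.4458, ⟨s⟩ = 1.1145.

⟨s⟩ ≈ 1.115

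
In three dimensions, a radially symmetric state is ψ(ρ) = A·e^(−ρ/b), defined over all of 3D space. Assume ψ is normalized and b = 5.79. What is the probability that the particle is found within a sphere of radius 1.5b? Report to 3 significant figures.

P ≈ 0.577

P = ∫ |ψ|² 4πρ² dρ over ρ ≤ 1.5b.
The full normalization integral is A²·[π·b^3] = 1, fixing A².
Let u = ρ/b; then A², 4π and the length scale all cancel, so P = ∫_{0}^{1.5} u^2·e^(-2·u) du ÷ ∫_{0}^{∞} u^2·e^(-2·u) du.
With ∫ u^2·e^(-2·u) du = -(2·u^2 + 2·u + 1)·e^(-2·u)/4 + C, the region integral is 1/4 - 17·e^(-3)/8 and the full one is 1/4.
This evaluates to P = 0.5768.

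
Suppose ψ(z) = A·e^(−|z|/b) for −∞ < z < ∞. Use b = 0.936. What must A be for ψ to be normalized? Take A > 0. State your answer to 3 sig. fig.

We need A² ∫|f|² dz = 1, taking the integral from −∞ to ∞.
With ∫₀^∞ z^0 e^(−αz) dz = 0!/α^1, carrying out the integral gives A² · b.
So A² = (b)^(−1).
Plugging in b = 0.936 yields A = 1.034.

A ≈ 1.03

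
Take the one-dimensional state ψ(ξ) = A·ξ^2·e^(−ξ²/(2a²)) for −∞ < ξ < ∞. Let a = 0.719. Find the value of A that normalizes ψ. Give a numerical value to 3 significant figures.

Normalization requires ∫|ψ|² dξ = 1, integrated from −∞ to ∞.
∫|ψ|² dξ = A²·(3·√(π)·a^5/4).
Hence A² = 1/[3·√(π)·a^5/4].
With a = 0.719: A² = 3.915 and A = 1.979.

A ≈ 1.98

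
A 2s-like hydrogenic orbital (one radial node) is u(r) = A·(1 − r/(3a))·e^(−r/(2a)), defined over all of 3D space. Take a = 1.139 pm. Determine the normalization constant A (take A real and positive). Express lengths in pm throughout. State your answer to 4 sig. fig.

The normalization condition is ∫|u|² 4πr² dr = 1 from 0 to ∞.
The angular integral contributes 4π, leaving ∫₀^∞ r²|u|² dr.
With u = A·(1 − r/(3a))·e^(−r/(2a)), the integral evaluates to A²·[8·π·a^3/3].
Setting this equal to 1 gives A² = 1/(8·π·a^3/3).
With a = 1.139: A² = 0.080781 and A = 0.28422.

A ≈ 0.2842 pm^(-3/2)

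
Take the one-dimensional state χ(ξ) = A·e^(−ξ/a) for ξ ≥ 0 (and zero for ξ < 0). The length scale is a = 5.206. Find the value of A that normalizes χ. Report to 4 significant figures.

Require ∫ |χ|² dξ = 1 over the whole domain.
With ∫₀^∞ ξ^0 e^(−αξ) dξ = 0!/α^1, the integral (without the A² prefactor) comes out to a/2.
Substituting a = 5.206 gives A² = 0.38417, so A = 0.61982.

A ≈ 0.6198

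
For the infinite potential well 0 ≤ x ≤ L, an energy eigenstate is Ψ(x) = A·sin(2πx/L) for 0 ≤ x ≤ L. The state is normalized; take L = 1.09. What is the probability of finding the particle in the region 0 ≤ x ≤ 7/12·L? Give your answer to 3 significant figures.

The probability is P = ∫ |Ψ|² dx over [0, 7/12·L].
The normalization integral ∫|Ψ|²dx over the whole domain equals L/2·A², and A² cancels in the ratio.
In terms of u = x/L (A² and the length scale cancel between numerator and denominator), P = [∫_{0}^{7/12} sin(2·π·u)^2 du] / [∫_{0}^{1} sin(2·π·u)^2 du].
An antiderivative of sin(2·π·u)^2 is u/2 - sin(4·π·u)/(8·π); evaluating from 0 to 7/12 gives -√(3)/(16·π) + 7/24, while the full integral is 1/2.
The result is P = -√(3)/(8·π) + 7/12.

P ≈ 0.514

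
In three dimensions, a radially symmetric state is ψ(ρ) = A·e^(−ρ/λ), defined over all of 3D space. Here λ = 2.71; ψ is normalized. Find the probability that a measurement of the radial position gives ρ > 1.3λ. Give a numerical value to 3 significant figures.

P = ∫ |ψ|² 4πρ² dρ over ρ > 1.3λ.
The full normalization integral is A²·[π·λ^3] = 1, fixing A².
Substituting u = ρ/λ, A², 4π and the length scale all cancel in the ratio: P = ∫_{1.3}^{∞} u^2·e^(-2·u) du / ∫_{0}^{∞} u^2·e^(-2·u) du.
With ∫ u^2·e^(-2·u) du = -(2·u^2 + 2·u + 1)·e^(-2·u)/4 + C, the region integral is 349·e^(-13/5)/200 and the full one is 1/4.
The region integral divided by the full integral gives P = 0.5184.

P ≈ 0.518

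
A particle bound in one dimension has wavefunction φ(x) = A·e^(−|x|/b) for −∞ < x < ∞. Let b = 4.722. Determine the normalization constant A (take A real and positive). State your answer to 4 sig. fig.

A ≈ 0.4602

Normalization requires ∫|φ|² dx = 1, integrated from −∞ to ∞.
Recall ∫₀^∞ x^m e^(−x/β) dx = m!·β^(m+1), ∫|φ|² dx = A²·(b).
Setting this equal to 1 gives A² = 1/(b).
With b = 4.722: A² = 0.21177 and A = 0.46019.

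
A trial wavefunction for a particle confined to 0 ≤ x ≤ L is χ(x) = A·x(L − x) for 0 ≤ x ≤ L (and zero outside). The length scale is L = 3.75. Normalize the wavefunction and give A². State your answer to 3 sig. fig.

A^2 ≈ 0.0405

We need A² ∫|f|² dx = 1, taking the integral from 0 to L.
With χ = A·x(L − x), the integral evaluates to A²·[L^5/30].
Setting this equal to 1 gives A² = 1/(L^5/30).
With L = 3.75: A² = 0.04045 and A = 0.2011.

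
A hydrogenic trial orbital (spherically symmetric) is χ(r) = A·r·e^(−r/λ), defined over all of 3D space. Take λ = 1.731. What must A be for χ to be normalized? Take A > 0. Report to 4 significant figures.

A ≈ 0.08263

Require ∫ |χ|² 4πr² dr = 1 over the whole domain.
In 3D with spherical symmetry the volume element is 4πr² dr.
Recall ∫₀^∞ r^m e^(−r/β) dr = m!·β^(m+1), the integral (without the A² prefactor) comes out to 3·π·λ^5.
Setting this equal to 1 gives A² = 1/(3·π·λ^5).
Plugging in λ = 1.731 yields A = 0.082627.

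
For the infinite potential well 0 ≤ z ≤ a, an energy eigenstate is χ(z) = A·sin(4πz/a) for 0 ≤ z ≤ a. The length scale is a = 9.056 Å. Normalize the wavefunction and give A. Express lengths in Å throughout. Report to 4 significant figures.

A ≈ 0.4699 Å^(-1/2)

Normalization requires ∫|χ|² dz = 1, integrated from 0 to a.
Carrying out the integral gives A² · a/2.
So A² = (a/2)^(−1).
Substituting a = 9.056 gives A² = 0.22085, so A = 0.46994.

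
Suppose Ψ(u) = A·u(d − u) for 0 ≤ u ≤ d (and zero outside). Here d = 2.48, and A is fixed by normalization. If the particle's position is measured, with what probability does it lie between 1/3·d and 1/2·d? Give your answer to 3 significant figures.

P ≈ 0.290

|Ψ|² is the probability density, so P = ∫_{1/3·d}^{1/2·d} |Ψ|² du.
The normalization integral ∫|Ψ|²du over the whole domain equals d^5/30·A², and A² cancels in the ratio.
Substituting t = u/d, A² and the length scale cancel in the ratio: P = ∫_{1/3}^{1/2} t^2·(1 - t)^2 dt / ∫_{0}^{1} t^2·(1 - t)^2 dt.
An antiderivative of t^2·(1 - t)^2 is t^3·(6·t^2 - 15·t + 10)/30; evaluating from 1/3 to 1/2 gives 47/4860, while the full integral is 1/30.
The result is P = 47/162.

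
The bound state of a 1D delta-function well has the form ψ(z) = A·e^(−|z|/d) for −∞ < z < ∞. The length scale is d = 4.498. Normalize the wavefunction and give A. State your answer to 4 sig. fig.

The normalization condition is ∫|ψ|² dz = 1 from −∞ to ∞.
With ψ = A·e^(−|z|/d), the integral evaluates to A²·[d].
Hence A² = 1/[d].
Plugging in d = 4.498 yields A = 0.47151.

A ≈ 0.4715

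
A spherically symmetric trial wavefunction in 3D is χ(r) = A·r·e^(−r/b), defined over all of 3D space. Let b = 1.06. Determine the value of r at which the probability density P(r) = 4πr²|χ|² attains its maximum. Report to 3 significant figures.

The maximum of P(r) = 4πr²|χ|² occurs where its derivative vanishes.
Solving yields r = 2·b.
With b = 1.06, the most probable radial distance is 2.120.

r ≈ 2.12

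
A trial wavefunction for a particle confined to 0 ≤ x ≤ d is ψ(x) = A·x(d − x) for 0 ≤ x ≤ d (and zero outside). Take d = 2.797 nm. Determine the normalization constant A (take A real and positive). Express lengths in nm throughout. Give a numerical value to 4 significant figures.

A ≈ 0.4186 nm^(-5/2)

We need A² ∫|f|² dx = 1, taking the integral from 0 to d.
Expanding the polynomial and integrating term by term, the integral (without the A² prefactor) comes out to d^5/30.
Setting this equal to 1 gives A² = 1/(d^5/30).
With d = 2.797: A² = 0.17525 and A = 0.41863.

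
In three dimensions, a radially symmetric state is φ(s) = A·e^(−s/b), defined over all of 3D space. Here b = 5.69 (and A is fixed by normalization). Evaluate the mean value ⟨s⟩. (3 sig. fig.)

⟨s⟩ ≈ 8.54

⟨s⟩ = ∫ s |φ|² 4πs² ds over the full domain.
Using ∫₀^∞ sⁿ e^(−αs) ds = n!/αⁿ⁺¹, evaluating both integrals, ⟨s⟩ = 3·b/2.
Putting b = 5.69 gives 8.535.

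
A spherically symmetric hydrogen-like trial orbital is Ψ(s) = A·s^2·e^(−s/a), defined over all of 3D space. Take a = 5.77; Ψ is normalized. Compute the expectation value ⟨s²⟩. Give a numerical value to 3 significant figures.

The expectation value is the |Ψ|²-weighted average of s^2: ∫ s^2|Ψ|² 4πs² ds.
Recall ∫₀^∞ s^m e^(−s/β) ds = m!·β^(m+1), the ratio of the moment integral to the normalization integral gives ⟨s²⟩ = 14·a^2.
Putting a = 5.77 gives 466.1.

⟨s^2⟩ ≈ 466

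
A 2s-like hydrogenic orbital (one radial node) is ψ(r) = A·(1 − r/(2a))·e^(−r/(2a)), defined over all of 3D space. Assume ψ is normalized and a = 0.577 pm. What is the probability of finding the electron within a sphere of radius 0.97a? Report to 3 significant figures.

P ≈ 0.0329

With dV = 4πr²dr, the probability is ∫|ψ|² dV over r ≤ 0.97a.
The full normalization integral is A²·[8·π·a^3] = 1, fixing A².
Let u = r/a; then A², 4π and the length scale all cancel, so P = ∫_{0}^{0.97} u^2·(1 - u/2)^2·e^(-u) du ÷ ∫_{0}^{∞} u^2·(1 - u/2)^2·e^(-u) du.
An antiderivative of u^2·(1 - u/2)^2·e^(-u) is -(u^4/4 + u^2 + 2·u + 2)·e^(-u); evaluating from 0 to 0.97 gives ≈ 0.065834, while the full integral is 2.
Taking the ratio yields P = 0.03292.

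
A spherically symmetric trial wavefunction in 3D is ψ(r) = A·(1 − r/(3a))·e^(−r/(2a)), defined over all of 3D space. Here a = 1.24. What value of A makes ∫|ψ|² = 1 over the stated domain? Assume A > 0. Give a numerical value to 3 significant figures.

A ≈ 0.250

Require ∫ |ψ|² 4πr² dr = 1 over the whole domain.
In 3D with spherical symmetry the volume element is 4πr² dr.
With ∫₀^∞ r^4 e^(−αr) dr = 4!/α^5, carrying out the integral gives A² · 8·π·a^3/3.
Setting this equal to 1 gives A² = 1/(8·π·a^3/3).
Plugging in a = 1.24 yields A = 0.2502.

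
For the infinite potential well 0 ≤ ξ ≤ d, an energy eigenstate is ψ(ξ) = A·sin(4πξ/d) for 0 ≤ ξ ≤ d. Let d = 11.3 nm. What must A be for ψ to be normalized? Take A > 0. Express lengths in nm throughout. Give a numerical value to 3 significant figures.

Normalization requires ∫|ψ|² dξ = 1, integrated from 0 to d.
With ψ = A·sin(4πξ/d), the integral evaluates to A²·[d/2].
So A² = (d/2)^(−1).
Plugging in d = 11.3 yields A = 0.4207.

A ≈ 0.421 nm^(-1/2)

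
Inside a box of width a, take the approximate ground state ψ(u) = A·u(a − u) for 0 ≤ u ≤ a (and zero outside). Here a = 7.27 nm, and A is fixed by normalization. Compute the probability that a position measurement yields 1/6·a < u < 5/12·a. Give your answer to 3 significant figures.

P ≈ 0.311

|ψ|² is the probability density, so P = ∫_{1/6·a}^{5/12·a} |ψ|² du.
Since A² = 1/(a^5/30), this is the region integral divided by the full normalization integral.
Substituting t = u/a, A² and the length scale cancel in the ratio: P = ∫_{1/6}^{5/12} t^2·(1 - t)^2 dt / ∫_{0}^{1} t^2·(1 - t)^2 dt.
With ∫ t^2·(1 - t)^2 dt = t^3·(6·t^2 - 15·t + 10)/30 + C, the region integral is ≈ 0.010371 and the full one is 1/30.
The result is P = 0.3111.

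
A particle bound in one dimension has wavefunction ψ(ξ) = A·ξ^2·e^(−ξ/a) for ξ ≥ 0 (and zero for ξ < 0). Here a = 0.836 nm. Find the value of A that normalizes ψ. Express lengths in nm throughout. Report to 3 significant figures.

A ≈ 1.81 nm^(-5/2)

Normalization requires ∫|ψ|² dξ = 1, integrated from 0 to ∞.
Carrying out the integral gives A² · 3·a^5/4.
Setting this equal to 1 gives A² = 1/(3·a^5/4).
With a = 0.836: A² = 3.265 and A = 1.807.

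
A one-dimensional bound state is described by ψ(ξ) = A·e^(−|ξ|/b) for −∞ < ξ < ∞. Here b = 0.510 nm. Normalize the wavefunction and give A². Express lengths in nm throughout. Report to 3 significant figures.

A^2 ≈ 1.96 nm^(-1)

We need A² ∫|f|² dξ = 1, taking the integral from −∞ to ∞.
Recall ∫₀^∞ ξ^m e^(−ξ/β) dξ = m!·β^(m+1), with ψ = A·e^(−|ξ|/b), the integral evaluates to A²·[b].
So A² = (b)^(−1).
With b = 0.510: A² = 1.961 and A = 1.400.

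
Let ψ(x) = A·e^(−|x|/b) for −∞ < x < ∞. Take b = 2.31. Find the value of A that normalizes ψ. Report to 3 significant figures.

We need A² ∫|f|² dx = 1, taking the integral from −∞ to ∞.
With ∫₀^∞ x^0 e^(−αx) dx = 0!/α^1, the integral (without the A² prefactor) comes out to b.
Setting this equal to 1 gives A² = 1/(b).
With b = 2.31: A² = 0.4329 and A = 0.6580.

A ≈ 0.658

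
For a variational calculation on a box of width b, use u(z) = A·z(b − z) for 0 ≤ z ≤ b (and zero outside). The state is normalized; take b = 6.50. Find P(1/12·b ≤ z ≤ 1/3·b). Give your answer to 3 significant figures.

P ≈ 0.205

P = ∫_{1/12·b}^{1/3·b} |u(z)|² dz.
Since A² = 1/(b^5/30), this is the region integral divided by the full normalization integral.
Substituting t = z/b, A² and the length scale cancel in the ratio: P = ∫_{1/12}^{1/3} t^2·(1 - t)^2 dt / ∫_{0}^{1} t^2·(1 - t)^2 dt.
Using ∫ t^2·(1 - t)^2 dt = t^3·(6·t^2 - 15·t + 10)/30, the numerator is ≈ 0.0068263 and the denominator is 1/30.
Taking the ratio, P = 0.2048.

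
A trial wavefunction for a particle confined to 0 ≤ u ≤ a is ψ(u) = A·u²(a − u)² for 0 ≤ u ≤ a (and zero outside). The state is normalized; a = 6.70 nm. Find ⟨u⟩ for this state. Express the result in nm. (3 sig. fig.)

⟨u⟩ ≈ 3.35 nm

By definition ⟨u⟩ = ∫ u |ψ(u)|² du.
Expanding the polynomial and integrating term by term, since the A² factors cancel between numerator and denominator, ⟨u⟩ = a/2.
Putting a = 6.70 gives 3.350.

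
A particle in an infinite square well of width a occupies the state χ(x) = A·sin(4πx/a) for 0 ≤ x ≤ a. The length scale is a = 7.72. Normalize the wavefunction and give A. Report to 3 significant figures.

The normalization condition is ∫|χ|² dx = 1 from 0 to a.
With ∫₀^a sin²(nπx/a) dx = a/2, the integral (without the A² prefactor) comes out to a/2.
Hence A² = 1/[a/2].
Substituting a = 7.72 gives A² = 0.2591, so A = 0.5090.

A ≈ 0.509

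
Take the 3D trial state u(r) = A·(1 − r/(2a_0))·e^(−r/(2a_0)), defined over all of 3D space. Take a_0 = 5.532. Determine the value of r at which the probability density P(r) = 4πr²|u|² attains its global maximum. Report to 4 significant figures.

r ≈ 28.97

Differentiate P(r) = 4πr²|u|² with respect to r and set to zero.
This gives r = a_0·(√(5) + 3).
With a_0 = 5.532, the most probable radial distance is 28.966.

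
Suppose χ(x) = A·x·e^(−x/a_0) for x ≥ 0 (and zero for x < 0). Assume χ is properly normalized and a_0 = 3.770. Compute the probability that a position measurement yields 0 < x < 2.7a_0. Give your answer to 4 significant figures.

The probability is P = ∫ |χ|² dx over [0, 2.7a_0].
Since A² = 1/(a_0^3/4), this is the region integral divided by the full normalization integral.
In terms of u = x/a_0 (A² and the length scale cancel between numerator and denominator), P = [∫_{0}^{2.7} u^2·e^(-2·u) du] / [∫_{0}^{∞} u^2·e^(-2·u) du].
Using ∫ u^2·e^(-2·u) du = -(2·u^2 + 2·u + 1)·e^(-2·u)/4, the numerator is 1/4 - 1049·e^(-27/5)/200 and the denominator is 1/4.
The result is P = 0.90524.

P ≈ 0.9052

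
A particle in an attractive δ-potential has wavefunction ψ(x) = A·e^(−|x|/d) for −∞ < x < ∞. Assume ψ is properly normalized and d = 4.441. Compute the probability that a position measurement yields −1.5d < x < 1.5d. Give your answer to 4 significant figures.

P ≈ 0.9502

P = ∫_{−1.5d}^{1.5d} |ψ(x)|² dx.
With A² fixed by ∫|ψ|² = 1, i.e. A² = (d)^(−1), substitute and integrate.
By symmetry take twice the x ≥ 0 contribution in numerator and denominator; the 2's cancel. In terms of u = x/d (A² and the length scale cancel between numerator and denominator), P = [∫_{0}^{1.5} e^(-2·u) du] / [∫_{0}^{∞} e^(-2·u) du].
An antiderivative of e^(-2·u) is -e^(-2·u)/2; evaluating from 0 to 1.5 gives 1/2 - e^(-3)/2, while the full integral is 1/2.
Evaluating gives P = 0.95021.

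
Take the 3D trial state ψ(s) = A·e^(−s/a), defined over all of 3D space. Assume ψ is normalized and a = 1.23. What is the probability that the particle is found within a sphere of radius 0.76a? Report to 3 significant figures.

P ≈ 0.196

Integrate the radial probability density 4πs²|ψ|² over s ≤ 0.76a.
A² is fixed by ∫₀^∞ 4πs²|ψ|² ds = 1, i.e. A² = (π·a^3)^(−1).
Substituting u = s/a, A², 4π and the length scale all cancel in the ratio: P = ∫_{0}^{0.76} u^2·e^(-2·u) du / ∫_{0}^{∞} u^2·e^(-2·u) du.
Using ∫ u^2·e^(-2·u) du = -(2·u^2 + 2·u + 1)·e^(-2·u)/4, the numerator is 1/4 - 2297·e^(-38/25)/2500 and the denominator is 1/4.
Taking the ratio yields P = 0.1962.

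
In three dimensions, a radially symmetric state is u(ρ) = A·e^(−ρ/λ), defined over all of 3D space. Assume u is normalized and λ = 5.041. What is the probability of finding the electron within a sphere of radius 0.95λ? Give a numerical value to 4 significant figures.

Integrate the radial probability density 4πρ²|u|² over ρ ≤ 0.95λ.
A² is fixed by ∫₀^∞ 4πρ²|u|² dρ = 1, i.e. A² = (π·λ^3)^(−1).
Substituting t = ρ/λ, A², 4π and the length scale all cancel in the ratio: P = ∫_{0}^{0.95} t^2·e^(-2·t) dt / ∫_{0}^{∞} t^2·e^(-2·t) dt.
An antiderivative of t^2·e^(-2·t) is -(2·t^2 + 2·t + 1)·e^(-2·t)/4; evaluating from 0 to 0.95 gives 1/4 - 941·e^(-19/10)/800, while the full integral is 1/4.
Taking the ratio yields P = 0.29628.

P ≈ 0.2963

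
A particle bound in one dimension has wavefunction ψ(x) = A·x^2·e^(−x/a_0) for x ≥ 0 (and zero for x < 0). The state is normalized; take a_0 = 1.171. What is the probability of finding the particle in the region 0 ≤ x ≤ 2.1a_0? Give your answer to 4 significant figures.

The probability is P = ∫ |ψ|² dx over [0, 2.1a_0].
With A² fixed by ∫|ψ|² = 1, i.e. A² = (3·a_0^5/4)^(−1), substitute and integrate.
In terms of u = x/a_0 (A² and the length scale cancel between numerator and denominator), P = [∫_{0}^{2.1} u^4·e^(-2·u) du] / [∫_{0}^{∞} u^4·e^(-2·u) du].
With ∫ u^4·e^(-2·u) du = -(u^4/2 + u^3 + 3·u^2/2 + 3·u/2 + 3/4)·e^(-2·u) + C, the region integral is ≈ 0.307630 and the full one is 3/4.
Evaluating gives P = 0.41017.

P ≈ 0.4102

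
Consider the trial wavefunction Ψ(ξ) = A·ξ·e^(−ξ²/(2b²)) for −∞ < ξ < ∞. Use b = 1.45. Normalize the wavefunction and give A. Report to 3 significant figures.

We need A² ∫|f|² dξ = 1, taking the integral from −∞ to ∞.
The integral (without the A² prefactor) comes out to √(π)·b^3/2.
Substituting b = 1.45 gives A² = 0.3701, so A = 0.6084.

A ≈ 0.608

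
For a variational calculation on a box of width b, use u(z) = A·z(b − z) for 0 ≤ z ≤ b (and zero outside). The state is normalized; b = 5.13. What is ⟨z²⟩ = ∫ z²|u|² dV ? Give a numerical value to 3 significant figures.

By definition ⟨z²⟩ = ∫ z^2 |u(z)|² dz.
Expanding the polynomial and integrating term by term, evaluating both integrals, ⟨z²⟩ = 2·b^2/7.
Putting b = 5.13 gives 7.519.

⟨z^2⟩ ≈ 7.52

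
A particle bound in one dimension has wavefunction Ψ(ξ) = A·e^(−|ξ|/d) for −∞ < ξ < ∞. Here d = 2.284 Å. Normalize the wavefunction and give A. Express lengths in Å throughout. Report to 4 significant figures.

A ≈ 0.6617 Å^(-1/2)

We need A² ∫|f|² dξ = 1, taking the integral from −∞ to ∞.
With Ψ = A·e^(−|ξ|/d), the integral evaluates to A²·[d].
Setting this equal to 1 gives A² = 1/(d).
Substituting d = 2.284 gives A² = 0.43783, so A = 0.66169.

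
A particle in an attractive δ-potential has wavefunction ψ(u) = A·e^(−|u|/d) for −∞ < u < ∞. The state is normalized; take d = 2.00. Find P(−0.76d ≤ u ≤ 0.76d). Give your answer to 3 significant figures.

|ψ|² is the probability density, so P = ∫_{−0.76d}^{0.76d} |ψ|² du.
Since A² = 1/(d), this is the region integral divided by the full normalization integral.
Both integrals are even about u = 0, so only the u ≥ 0 halves are needed (the factors of 2 cancel). In terms of t = u/d (A² and the length scale cancel between numerator and denominator), P = [∫_{0}^{0.76} e^(-2·t) dt] / [∫_{0}^{∞} e^(-2·t) dt].
Using ∫ e^(-2·t) dt = -e^(-2·t)/2, the numerator is 1/2 - e^(-38/25)/2 and the denominator is 1/2.
Evaluating gives P = 0.7813.

P ≈ 0.781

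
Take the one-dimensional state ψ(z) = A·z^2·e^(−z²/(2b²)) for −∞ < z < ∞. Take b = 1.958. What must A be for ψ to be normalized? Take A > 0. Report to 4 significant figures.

Normalization requires ∫|ψ|² dz = 1, integrated from −∞ to ∞.
The integral (without the A² prefactor) comes out to 3·√(π)·b^5/4.
So A² = (3·√(π)·b^5/4)^(−1).
Plugging in b = 1.958 yields A = 0.16168.

A ≈ 0.1617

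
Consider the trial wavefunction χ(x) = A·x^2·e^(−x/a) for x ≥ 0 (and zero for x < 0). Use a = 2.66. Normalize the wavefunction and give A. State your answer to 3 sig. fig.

A ≈ 0.100

Require ∫ |χ|² dx = 1 over the whole domain.
Carrying out the integral gives A² · 3·a^5/4.
Setting this equal to 1 gives A² = 1/(3·a^5/4).
Plugging in a = 2.66 yields A = 0.1001.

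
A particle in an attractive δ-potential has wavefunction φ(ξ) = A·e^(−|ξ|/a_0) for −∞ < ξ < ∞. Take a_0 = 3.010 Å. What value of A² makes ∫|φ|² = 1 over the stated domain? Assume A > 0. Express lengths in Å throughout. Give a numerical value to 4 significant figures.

A^2 ≈ 0.3322 Å^(-1)

Require ∫ |φ|² dξ = 1 over the whole domain.
Using ∫₀^∞ ξⁿ e^(−αξ) dξ = n!/αⁿ⁺¹, ∫|φ|² dξ = A²·(a_0).
Setting this equal to 1 gives A² = 1/(a_0).
Substituting a_0 = 3.010 gives A² = 0.33223, so A = 0.57639.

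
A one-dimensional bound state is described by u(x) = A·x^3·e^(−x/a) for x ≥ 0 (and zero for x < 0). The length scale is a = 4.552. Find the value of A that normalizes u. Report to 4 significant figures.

A ≈ 0.002095

Normalization requires ∫|u|² dx = 1, integrated from 0 to ∞.
Recall ∫₀^∞ x^m e^(−x/β) dx = m!·β^(m+1), the integral (without the A² prefactor) comes out to 45·a^7/8.
Setting this equal to 1 gives A² = 1/(45·a^7/8).
Plugging in a = 4.552 yields A = 0.0020952.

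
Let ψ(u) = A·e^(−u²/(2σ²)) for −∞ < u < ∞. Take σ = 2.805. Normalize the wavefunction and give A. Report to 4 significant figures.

The normalization condition is ∫|ψ|² du = 1 from −∞ to ∞.
∫|ψ|² du = A²·(√(π)·σ).
Setting this equal to 1 gives A² = 1/(√(π)·σ).
With σ = 2.805: A² = 0.20114 and A = 0.44848.

A ≈ 0.4485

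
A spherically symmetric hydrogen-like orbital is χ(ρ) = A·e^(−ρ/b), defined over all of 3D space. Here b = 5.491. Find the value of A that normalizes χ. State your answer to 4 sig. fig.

The normalization condition is ∫|χ|² 4πρ² dρ = 1 from 0 to ∞.
The angular integral contributes 4π, leaving ∫₀^∞ ρ²|χ|² dρ.
The integral (without the A² prefactor) comes out to π·b^3.
Setting this equal to 1 gives A² = 1/(π·b^3).
Substituting b = 5.491 gives A² = 0.0019226, so A = 0.043848.

A ≈ 0.04385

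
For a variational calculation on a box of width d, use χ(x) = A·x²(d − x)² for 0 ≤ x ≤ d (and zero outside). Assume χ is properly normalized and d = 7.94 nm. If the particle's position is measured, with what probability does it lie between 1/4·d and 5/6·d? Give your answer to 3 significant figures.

P ≈ 0.942

P = ∫_{1/4·d}^{5/6·d} |χ(x)|² dx.
Since A² = 1/(d^9/630), this is the region integral divided by the full normalization integral.
Let u = x/d; then A² and the length scale cancel, so P = ∫_{1/4}^{5/6} u^4·(1 - u)^4 du ÷ ∫_{0}^{1} u^4·(1 - u)^4 du.
An antiderivative of u^4·(1 - u)^4 is u^5·(70·u^4 - 315·u^3 + 540·u^2 - 420·u + 126)/630; evaluating from 1/4 to 5/6 gives ≈ 0.0014954, while the full integral is 1/630.
The result is P = 0.9421.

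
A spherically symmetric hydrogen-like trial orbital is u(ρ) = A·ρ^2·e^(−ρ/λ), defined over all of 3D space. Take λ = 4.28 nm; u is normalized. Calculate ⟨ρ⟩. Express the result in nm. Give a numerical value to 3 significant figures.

⟨ρ⟩ ≈ 15.0 nm

By definition ⟨ρ⟩ = ∫ ρ |u(ρ)|² 4πρ² dρ.
Using ∫₀^∞ ρⁿ e^(−αρ) dρ = n!/αⁿ⁺¹, the ratio of the moment integral to the normalization integral gives ⟨ρ⟩ = 7·λ/2.
With λ = 4.28, ⟨ρ⟩ = 14.98.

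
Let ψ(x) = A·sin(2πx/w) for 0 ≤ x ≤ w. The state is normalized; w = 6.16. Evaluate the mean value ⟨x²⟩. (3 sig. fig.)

⟨x^2⟩ ≈ 12.2

⟨x²⟩ = ∫ x^2 |ψ|² dx over the full domain.
Using sin²θ = (1 − cos 2θ)/2, the ratio of the moment integral to the normalization integral gives ⟨x²⟩ = -w^2/(8·π^2) + w^2/3.
Putting w = 6.16 gives 12.17.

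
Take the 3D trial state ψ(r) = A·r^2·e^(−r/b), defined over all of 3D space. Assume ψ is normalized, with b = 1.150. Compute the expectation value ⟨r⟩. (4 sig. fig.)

The expectation value is the |ψ|²-weighted average of r: ∫ r|ψ|² 4πr² dr.
Since the A² factors cancel between numerator and denominator, ⟨r⟩ = 7·b/2.
With b = 1.150, ⟨r⟩ = 4.0250.

⟨r⟩ ≈ 4.025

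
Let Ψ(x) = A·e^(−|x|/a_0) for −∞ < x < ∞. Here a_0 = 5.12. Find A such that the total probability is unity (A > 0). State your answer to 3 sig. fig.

A ≈ 0.442

Require ∫ |Ψ|² dx = 1 over the whole domain.
The integral (without the A² prefactor) comes out to a_0.
Hence A² = 1/[a_0].
Substituting a_0 = 5.12 gives A² = 0.1953, so A = 0.4419.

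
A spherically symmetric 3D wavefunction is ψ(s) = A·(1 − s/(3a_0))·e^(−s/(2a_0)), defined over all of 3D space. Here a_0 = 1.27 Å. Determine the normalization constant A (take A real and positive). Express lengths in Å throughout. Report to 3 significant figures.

Normalization requires ∫|ψ|² 4πs² ds = 1, integrated from 0 to ∞.
In 3D with spherical symmetry the volume element is 4πs² ds.
The integral (without the A² prefactor) comes out to 8·π·a_0^3/3.
Hence A² = 1/[8·π·a_0^3/3].
Substituting a_0 = 1.27 gives A² = 0.05827, so A = 0.2414.

A ≈ 0.241 Å^(-3/2)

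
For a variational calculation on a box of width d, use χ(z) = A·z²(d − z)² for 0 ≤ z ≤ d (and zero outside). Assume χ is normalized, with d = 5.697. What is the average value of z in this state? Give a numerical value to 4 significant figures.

⟨z⟩ ≈ 2.849

By definition ⟨z⟩ = ∫ z |χ(z)|² dz.
Since the A² factors cancel between numerator and denominator, ⟨z⟩ = d/2.
Putting d = 5.697 gives 2.8485.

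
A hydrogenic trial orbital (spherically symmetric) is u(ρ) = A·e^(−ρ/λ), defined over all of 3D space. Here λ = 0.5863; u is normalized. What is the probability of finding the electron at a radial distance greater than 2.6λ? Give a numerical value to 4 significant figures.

P ≈ 0.1088

Integrate the radial probability density 4πρ²|u|² over ρ > 2.6λ.
Normalization gives A² = 1/(π·λ^3).
Substituting t = ρ/λ, A², 4π and the length scale all cancel in the ratio: P = ∫_{2.6}^{∞} t^2·e^(-2·t) dt / ∫_{0}^{∞} t^2·e^(-2·t) dt.
Using ∫ t^2·e^(-2·t) dt = -(2·t^2 + 2·t + 1)·e^(-2·t)/4, the numerator is 493·e^(-26/5)/100 and the denominator is 1/4.
Taking the ratio yields P = 0.10879.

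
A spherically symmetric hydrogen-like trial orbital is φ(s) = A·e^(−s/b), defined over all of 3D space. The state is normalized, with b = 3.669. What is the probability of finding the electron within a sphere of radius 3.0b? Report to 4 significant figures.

P = ∫ |φ|² 4πs² ds over s ≤ 3.0b.
The full normalization integral is A²·[π·b^3] = 1, fixing A².
Substituting u = s/b, A², 4π and the length scale all cancel in the ratio: P = ∫_{0}^{3.0} u^2·e^(-2·u) du / ∫_{0}^{∞} u^2·e^(-2·u) du.
Using ∫ u^2·e^(-2·u) du = -(2·u^2 + 2·u + 1)·e^(-2·u)/4, the numerator is 1/4 - 25·e^(-6)/4 and the denominator is 1/4.
This evaluates to P = 0.93803.

P ≈ 0.9380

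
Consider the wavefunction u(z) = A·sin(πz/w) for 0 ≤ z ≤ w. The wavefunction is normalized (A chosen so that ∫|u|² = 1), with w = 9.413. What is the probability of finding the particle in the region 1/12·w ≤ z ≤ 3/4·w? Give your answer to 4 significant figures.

|u|² is the probability density, so P = ∫_{1/12·w}^{3/4·w} |u|² dz.
With A² fixed by ∫|u|² = 1, i.e. A² = (w/2)^(−1), substitute and integrate.
In terms of t = z/w (A² and the length scale cancel between numerator and denominator), P = [∫_{1/12}^{3/4} sin(π·t)^2 dt] / [∫_{0}^{1} sin(π·t)^2 dt].
An antiderivative of sin(π·t)^2 is t/2 - sin(2·π·t)/(4·π); evaluating from 1/12 to 3/4 gives 3/(8·π) + 1/3, while the full integral is 1/2.
Evaluating gives P = (9 + 8·π)/(12·π).

P ≈ 0.9054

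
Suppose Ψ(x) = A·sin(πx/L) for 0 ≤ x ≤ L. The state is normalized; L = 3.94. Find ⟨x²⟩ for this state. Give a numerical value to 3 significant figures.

⟨x^2⟩ ≈ 4.39

By definition ⟨x²⟩ = ∫ x^2 |Ψ(x)|² dx.
With ∫₀^L sin²(nπx/L) dx = L/2, the ratio of the moment integral to the normalization integral gives ⟨x²⟩ = -L^2/(2·π^2) + L^2/3.
With L = 3.94, ⟨x^2⟩ = 4.388.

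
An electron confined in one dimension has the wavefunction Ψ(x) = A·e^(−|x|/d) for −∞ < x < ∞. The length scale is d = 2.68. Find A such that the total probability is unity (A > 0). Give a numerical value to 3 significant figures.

Normalization requires ∫|Ψ|² dx = 1, integrated from −∞ to ∞.
The integral (without the A² prefactor) comes out to d.
Hence A² = 1/[d].
Plugging in d = 2.68 yields A = 0.6108.

A ≈ 0.611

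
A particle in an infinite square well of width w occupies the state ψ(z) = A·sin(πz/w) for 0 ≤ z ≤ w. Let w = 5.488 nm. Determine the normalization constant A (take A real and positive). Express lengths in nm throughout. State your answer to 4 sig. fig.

A ≈ 0.6037 nm^(-1/2)

Normalization requires ∫|ψ|² dz = 1, integrated from 0 to w.
With ψ = A·sin(πz/w), the integral evaluates to A²·[w/2].
With w = 5.488: A² = 0.36443 and A = 0.60368.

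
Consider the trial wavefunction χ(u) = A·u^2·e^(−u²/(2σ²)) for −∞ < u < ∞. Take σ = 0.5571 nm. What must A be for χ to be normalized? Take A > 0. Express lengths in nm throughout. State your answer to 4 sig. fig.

We need A² ∫|f|² du = 1, taking the integral from −∞ to ∞.
The integral (without the A² prefactor) comes out to 3·√(π)·σ^5/4.
Substituting σ = 0.5571 gives A² = 14.018, so A = 3.7441.

A ≈ 3.744 nm^(-5/2)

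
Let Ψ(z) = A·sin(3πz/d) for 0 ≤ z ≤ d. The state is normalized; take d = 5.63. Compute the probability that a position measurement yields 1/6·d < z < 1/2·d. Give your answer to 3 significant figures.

P ≈ 0.333

The probability is P = ∫ |Ψ|² dz over [1/6·d, 1/2·d].
With A² fixed by ∫|Ψ|² = 1, i.e. A² = (d/2)^(−1), substitute and integrate.
Let u = z/d; then A² and the length scale cancel, so P = ∫_{1/6}^{1/2} sin(3·π·u)^2 du ÷ ∫_{0}^{1} sin(3·π·u)^2 du.
With ∫ sin(3·π·u)^2 du = u/2 - sin(6·π·u)/(12·π) + C, the region integral is 1/6 and the full one is 1/2.
Evaluating gives P = 1/3.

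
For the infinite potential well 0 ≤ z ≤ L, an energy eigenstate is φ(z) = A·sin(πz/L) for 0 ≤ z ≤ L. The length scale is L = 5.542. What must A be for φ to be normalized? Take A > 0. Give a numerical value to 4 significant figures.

Require ∫ |φ|² dz = 1 over the whole domain.
Carrying out the integral gives A² · L/2.
So A² = (L/2)^(−1).
Plugging in L = 5.542 yields A = 0.60073.

A ≈ 0.6007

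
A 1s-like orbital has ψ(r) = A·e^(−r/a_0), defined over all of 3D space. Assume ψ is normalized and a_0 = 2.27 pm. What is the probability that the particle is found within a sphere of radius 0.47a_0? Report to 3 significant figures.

P ≈ 0.0696

P = ∫ |ψ|² 4πr² dr over r ≤ 0.47a_0.
Normalization gives A² = 1/(π·a_0^3).
Substituting u = r/a_0, A², 4π and the length scale all cancel in the ratio: P = ∫_{0}^{0.47} u^2·e^(-2·u) du / ∫_{0}^{∞} u^2·e^(-2·u) du.
With ∫ u^2·e^(-2·u) du = -(2·u^2 + 2·u + 1)·e^(-2·u)/4 + C, the region integral is ≈ 0.017401 and the full one is 1/4.
This evaluates to P = 0.06960.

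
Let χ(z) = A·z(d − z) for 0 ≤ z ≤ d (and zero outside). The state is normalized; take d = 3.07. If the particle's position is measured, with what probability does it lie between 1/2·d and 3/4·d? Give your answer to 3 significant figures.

The probability is P = ∫ |χ|² dz over [1/2·d, 3/4·d].
With A² fixed by ∫|χ|² = 1, i.e. A² = (d^5/30)^(−1), substitute and integrate.
In terms of u = z/d (A² and the length scale cancel between numerator and denominator), P = [∫_{1/2}^{3/4} u^2·(1 - u)^2 du] / [∫_{0}^{1} u^2·(1 - u)^2 du].
An antiderivative of u^2·(1 - u)^2 is u^3·(6·u^2 - 15·u + 10)/30; evaluating from 1/2 to 3/4 gives ≈ 0.013216, while the full integral is 1/30.
This works out to P = 203/512.

P ≈ 0.396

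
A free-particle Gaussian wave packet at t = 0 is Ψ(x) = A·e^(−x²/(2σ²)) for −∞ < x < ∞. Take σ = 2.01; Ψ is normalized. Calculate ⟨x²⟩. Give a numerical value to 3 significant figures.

⟨x^2⟩ ≈ 2.02

⟨x²⟩ = ∫ x^2 |Ψ|² dx over the full domain.
Using the Gaussian integral ∫_{−∞}^{∞} e^(−αx²) dx = √(π/α), the ratio of the moment integral to the normalization integral gives ⟨x²⟩ = σ^2/2.
With σ = 2.01, ⟨x^2⟩ = 2.020.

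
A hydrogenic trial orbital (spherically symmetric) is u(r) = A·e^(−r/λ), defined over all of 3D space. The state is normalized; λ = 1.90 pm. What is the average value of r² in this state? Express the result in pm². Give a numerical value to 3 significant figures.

⟨r^2⟩ ≈ 10.8 pm^2

By definition ⟨r²⟩ = ∫ r^2 |u(r)|² 4πr² dr.
With ∫₀^∞ r^4 e^(−αr) dr = 4!/α^5, since the A² factors cancel between numerator and denominator, ⟨r²⟩ = 3·λ^2.
With λ = 1.90, ⟨r^2⟩ = 10.83.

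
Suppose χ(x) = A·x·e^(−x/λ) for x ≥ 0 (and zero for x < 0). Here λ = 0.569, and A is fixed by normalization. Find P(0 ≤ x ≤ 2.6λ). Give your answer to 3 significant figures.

P ≈ 0.891

The probability is P = ∫ |χ|² dx over [0, 2.6λ].
The normalization integral ∫|χ|²dx over the whole domain equals λ^3/4·A², and A² cancels in the ratio.
Let u = x/λ; then A² and the length scale cancel, so P = ∫_{0}^{2.6} u^2·e^(-2·u) du ÷ ∫_{0}^{∞} u^2·e^(-2·u) du.
Using ∫ u^2·e^(-2·u) du = -(2·u^2 + 2·u + 1)·e^(-2·u)/4, the numerator is 1/4 - 493·e^(-26/5)/100 and the denominator is 1/4.
The result is P = 0.8912.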